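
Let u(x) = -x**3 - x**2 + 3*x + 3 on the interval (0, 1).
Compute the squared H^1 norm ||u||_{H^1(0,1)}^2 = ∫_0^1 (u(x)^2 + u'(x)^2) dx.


||u||_{H^1}^2 = 1954/105

The H^1 norm (squared) on an interval (0, L) is
  ||u||_{H^1}^2 = ∫_0^L u(x)^2 dx + ∫_0^L u'(x)^2 dx.
Compute u'(x) = -3*x**2 - 2*x + 3.
Then u(x)^2 = x**6 + 2*x**5 - 5*x**4 - 12*x**3 + 3*x**2 + 18*x + 9 and u'(x)^2 = 9*x**4 + 12*x**3 - 14*x**2 - 12*x + 9.
Integrate each monomial from 0 to 1 using ∫_0^1 c·x^n dx = c·1^(n+1)/(n+1):
  ∫_0^1 u(x)^2 dx = ∫_0^1 (x^6 + 2*x^5 - 5*x^4 - 12*x^3 + 3*x^2 + 18*x + 9) dx. Term by term:
    ∫_0^1 x^6 dx = 1/7;  ∫_0^1 2*x^5 dx = 1/3;  ∫_0^1 -5*x^4 dx = -1;
    ∫_0^1 -12*x^3 dx = -3;  ∫_0^1 3*x^2 dx = 1;  ∫_0^1 18*x dx = 9;
    ∫_0^1 9 dx = 9.
  Sum: 1/7 + 1/3 − 1 − 3 + 1 + 9 + 9 = 325/21.
  ∫_0^1 u'(x)^2 dx = ∫_0^1 (9*x^4 + 12*x^3 - 14*x^2 - 12*x + 9) dx. Term by term:
    ∫_0^1 9*x^4 dx = 9/5;  ∫_0^1 12*x^3 dx = 3;  ∫_0^1 -14*x^2 dx = -14/3;
    ∫_0^1 -12*x dx = -6;  ∫_0^1 9 dx = 9.
  Sum: 9/5 + 3 − 14/3 − 6 + 9 = 47/15.
Adding: ||u||_{H^1}^2 = 325/21 + 47/15 = 1954/105.


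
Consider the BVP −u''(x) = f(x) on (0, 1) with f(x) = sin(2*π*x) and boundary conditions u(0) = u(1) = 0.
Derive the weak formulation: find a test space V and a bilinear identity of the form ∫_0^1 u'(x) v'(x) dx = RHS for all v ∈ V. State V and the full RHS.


V = H^1_0(0, 1) (so v(0) = v(1) = 0); weak form: ∫_0^1 u'v' dx = ∫_0^1 (sin(2*π*x)) v dx for all v ∈ V.

Multiply both sides by a test function v and integrate from 0 to 1:
  ∫_0^1 −u''(x) v(x) dx = ∫_0^1 f(x) v(x) dx.
Integrate the LHS by parts once:
  ∫_0^1 −u'' v dx = −[u'(x) v(x)]_0^1 + ∫_0^1 u'(x) v'(x) dx.
Thus ∫_0^1 u'(x) v'(x) dx = ∫_0^1 f(x) v(x) dx + [u'(x) v(x)]_0^1.
Choose V so that boundary terms are either known or forced to vanish.
u is Dirichlet: u(0) = u(1) = 0. Let V = H^1_0(0, 1); then v(0) = v(1) = 0, and [u' v]_0^1 = 0.
Weak formulation: find u (satisfying any essential BC) such that ∫_0^1 u'(x) v'(x) dx = ∫_0^1 f v dx for all v ∈ V.
Substituting f(x) = sin(2*π*x), the right-hand side is ∫_0^1 (sin(2*π*x)) v dx.


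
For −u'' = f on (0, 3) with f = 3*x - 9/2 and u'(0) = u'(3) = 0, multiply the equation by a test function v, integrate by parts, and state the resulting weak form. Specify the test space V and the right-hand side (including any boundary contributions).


V = H^1(0, 3) (no boundary constraint on v; u is determined up to an additive constant); weak form: ∫_0^3 u'v' dx = ∫_0^3 (3*x - 9/2) v dx for all v ∈ V.

Multiply both sides by a test function v and integrate from 0 to 3:
  ∫_0^3 −u''(x) v(x) dx = ∫_0^3 f(x) v(x) dx.
Integrate the LHS by parts once:
  ∫_0^3 −u'' v dx = −[u'(x) v(x)]_0^3 + ∫_0^3 u'(x) v'(x) dx.
Thus ∫_0^3 u'(x) v'(x) dx = ∫_0^3 f(x) v(x) dx + [u'(x) v(x)]_0^3.
Choose V so that boundary terms are either known or forced to vanish.
u has homogeneous Neumann: u'(0) = u'(3) = 0. So [u' v]_0^3 = 0·v(3) − 0·v(0) = 0 for any v; take V = H^1(0, 3).
Weak formulation: find u (satisfying any essential BC) such that ∫_0^3 u'(x) v'(x) dx = ∫_0^3 f v dx for all v ∈ V (homogeneous Neumann, so boundary terms vanish).
Substituting f(x) = 3*x - 9/2, the right-hand side is ∫_0^3 (3*x - 9/2) v dx.
Compatibility check (pure Neumann): taking v ≡ 1 ∈ V gives 0 = ∫_0^3 f dx + (0) − (0), i.e. ∫_0^3 f dx must equal u'(0) − u'(3) = 0. Indeed ∫_0^3 (3*x - 9/2) dx = 0, so the data are compatible. The solution is then unique only up to an additive constant (fix it e.g. by requiring ∫_0^3 u dx = 0).


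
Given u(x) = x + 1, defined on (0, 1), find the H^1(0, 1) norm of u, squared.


||u||_{H^1}^2 = 10/3

The H^1 norm (squared) on an interval (0, L) is
  ||u||_{H^1}^2 = ∫_0^L u(x)^2 dx + ∫_0^L u'(x)^2 dx.
Compute u'(x) = 1.
Then u(x)^2 = x**2 + 2*x + 1 and u'(x)^2 = 1.
Integrate each monomial from 0 to 1 using ∫_0^1 c·x^n dx = c·1^(n+1)/(n+1):
  ∫_0^1 u(x)^2 dx = ∫_0^1 (x^2 + 2*x + 1) dx. Term by term:
    ∫_0^1 x^2 dx = 1/3;  ∫_0^1 2*x dx = 1;  ∫_0^1 1 dx = 1.
  Sum: 1/3 + 1 + 1 = 7/3.
  ∫_0^1 u'(x)^2 dx = ∫_0^1 (1) dx. Term by term:
    ∫_0^1 1 dx = 1.
Adding: ||u||_{H^1}^2 = 7/3 + 1 = 10/3.


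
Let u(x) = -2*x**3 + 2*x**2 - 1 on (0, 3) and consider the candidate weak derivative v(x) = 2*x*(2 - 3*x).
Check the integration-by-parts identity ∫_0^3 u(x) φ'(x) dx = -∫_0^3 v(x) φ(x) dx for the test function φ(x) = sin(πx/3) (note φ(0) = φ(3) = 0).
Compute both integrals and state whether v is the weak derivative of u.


LHS = -648/π^3 + 126/π, RHS = -648/π^3 + 126/π. Yes, v = u' weakly.

u(x) = -2*x**3 + 2*x**2 - 1, classical derivative u'(x) = -6*x**2 + 4*x.
φ(x) = sin(πx/3), so φ'(x) = π*cos(π*x/3)/3.
Note φ(0) = φ(3) = 0, so the boundary term u·φ vanishes.
LHS = ∫_0^3 u(x) φ'(x) dx = ∫_0^3 (-2*π*x^3*cos(π*x/3)/3 + 2*π*x^2*cos(π*x/3)/3 - π*cos(π*x/3)/3) dx. Term by term:
  ∫_0^3 -π*cos(π*x/3)/3 dx = 0;  ∫_0^3 -2*π*x^3*cos(π*x/3)/3 dx = -648/π^3 + 162/π;  ∫_0^3 2*π*x^2*cos(π*x/3)/3 dx = -36/π.
Sum: 0 + -648/π^3 + 162/π − 36/π = -648/π^3 + 126/π.
So LHS = -648/π^3 + 126/π.
∫_0^3 v(x) φ(x) dx = ∫_0^3 (-6*x^2*sin(π*x/3) + 4*x*sin(π*x/3)) dx. Term by term:
  ∫_0^3 -6*x^2*sin(π*x/3) dx = -162/π + 648/π^3;  ∫_0^3 4*x*sin(π*x/3) dx = 36/π.
Sum: -162/π + 648/π^3 + 36/π = -126/π + 648/π^3.
So RHS = -∫_0^3 v(x) φ(x) dx = -648/π^3 + 126/π.
LHS = RHS, so the identity holds for this test φ.
Moreover u is smooth here and v(x) = u'(x) = -6*x**2 + 4*x pointwise, so the identity holds for every test function. Hence v is the weak derivative of u.


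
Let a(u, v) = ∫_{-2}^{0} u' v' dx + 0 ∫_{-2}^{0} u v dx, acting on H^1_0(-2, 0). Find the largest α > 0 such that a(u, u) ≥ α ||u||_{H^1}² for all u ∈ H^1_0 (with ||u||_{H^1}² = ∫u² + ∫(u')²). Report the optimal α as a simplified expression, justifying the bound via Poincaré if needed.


α = π^2/(4 + π^2)

Coercivity of a(·,·) on H^1_0(-2, 0) means a(u, u) ≥ α ||u||_{H^1}² for every u ∈ H^1_0.
The interval has length L = 2, and Poincaré/coercivity depend only on L. Here a(u, u) = ∫(u')² + (0)·∫u².
Here c = 0, so a(u,u) = ∫(u')² alone. The condition a(u,u) ≥ α||u||_{H^1}² reads (1−α)∫(u')² ≥ (α−c)∫u². Any admissible α is ≤ 1 (rapidly oscillating u have ∫u²/∫(u')² → 0), and α = 1 would force 0 ≥ (1−c)∫u², impossible since c < 1; so 1−α > 0. By the sharp Poincaré inequality on H^1_0 of an interval of length L, ∫(u')² ≥ (π/L)²∫u² with equality for the first sine mode sin(π(x−x₀)/L) (x₀ the left endpoint), so the inequality holds for all u iff (1−α)(π/L)² ≥ α − c, i.e. α ≤ ((π/L)² + c)/((π/L)² + 1) = (1 + c(L/π)²)/(1 + (L/π)²). (Direct route, valid since c ≤ 0: Poincaré gives c∫u² ≥ c(L/π)²∫(u')², so a(u,u) ≥ (1 + c(L/π)²)∫(u')², while ||u||_{H^1}² ≤ (1 + (L/π)²)∫(u')²; dividing yields the same α.) With (π/L)² = π^2/4 and c = 0, the largest admissible constant is α = ((π/L)² + c)/((π/L)² + 1).
Simplifying, α = π^2/(4 + π^2).


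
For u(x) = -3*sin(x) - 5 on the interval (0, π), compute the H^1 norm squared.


||u||_{H^1(0,π)}^2 = 60 + 34*π

u'(x) = -3*cos(x).
Expand u² and (u')² and integrate term by term on (0, π), using: for integers n ≥ 1, ∫_0^π sin²(nx) dx = ∫_0^π cos²(nx) dx = π/2; for n ≠ n', ∫_0^π sin(nx)sin(n'x) dx = ∫_0^π cos(nx)cos(n'x) dx = 0; and by product-to-sum, ∫_0^π sin(nx)cos(n'x) dx = ½∫_0^π [sin((n+n')x) + sin((n−n')x)] dx, which is 0 when n+n' is even and 2n/(n²−n'²) when n+n' is odd (it need not vanish on (0, π)). For the constant mode: ∫_0^π 1 dx = π, ∫_0^π cos(nx) dx = 0, ∫_0^π sin(nx) dx = (1−(−1)^n)/n.
  u² squared terms: (-5)²·∫1 dx = 25·π = 25*π;  (-3)²·∫sin(x)² dx = 9·π/2 = 9*π/2.
  u² cross terms: 2·(-5)·(-3)·∫1·sin(x) dx = 30·(2) = 60.
  So ∫_0^π u² dx = 25*π + 9*π/2 + 60 = 60 + 59*π/2.
  (u')² squared terms: (-3)²·∫cos(x)² dx = 9·π/2 = 9*π/2.
  So ∫_0^π (u')² dx = 9*π/2.
||u||_{H^1}^2 = (60 + 59*π/2) + (9*π/2) = 60 + 34*π.


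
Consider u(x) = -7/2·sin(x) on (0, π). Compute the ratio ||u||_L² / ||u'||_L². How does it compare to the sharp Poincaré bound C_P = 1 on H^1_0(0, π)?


||u||_L² / ||u'||_L² = 1 = C_P.

u(x) = -7/2·sin(x), so u'(x) = -7*cos(x)/2.
Writing u(x) = A·sin(kπx/L) with A = -7/2 and k = 1, use ∫_0^L sin²(kπx/L) dx = L/2 and ∫_0^L cos²(kπx/L) dx = L/2.
u² = 49/4·sin²(x) and (u')² = 49/4·cos²(x), and each of sin², cos² integrates to L/2 = π/2 over (0, π).
∫_0^π u² dx = 49*π/8, so ||u||_L² = 7*sqrt(2)*sqrt(π)/4.
∫_0^π (u')² dx = 49*π/8, so ||u'||_L² = 7*sqrt(2)*sqrt(π)/4.
Ratio ||u||_L² / ||u'||_L² = 1.
Sharp Poincaré constant on H^1_0(0, π) is C_P = L/π = 1, achieved by sin(x).
This is the k = 1 eigenfunction (up to amplitude), so the ratio equals the sharp Poincaré constant exactly.


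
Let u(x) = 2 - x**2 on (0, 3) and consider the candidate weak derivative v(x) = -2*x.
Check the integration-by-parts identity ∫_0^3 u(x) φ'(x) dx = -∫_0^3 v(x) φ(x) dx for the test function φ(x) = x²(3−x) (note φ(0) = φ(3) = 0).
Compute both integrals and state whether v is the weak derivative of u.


LHS = 243/10, RHS = 243/10. Yes, v = u' weakly.

u(x) = 2 - x**2, classical derivative u'(x) = -2*x.
φ(x) = x²(3−x), so φ'(x) = 3*x*(2 - x).
Note φ(0) = φ(3) = 0, so the boundary term u·φ vanishes.
LHS = ∫_0^3 u(x) φ'(x) dx = ∫_0^3 (3*x^4 - 6*x^3 - 6*x^2 + 12*x) dx. Term by term:
  ∫_0^3 3*x^4 dx = 729/5;  ∫_0^3 -6*x^3 dx = -243/2;  ∫_0^3 -6*x^2 dx = -54;
  ∫_0^3 12*x dx = 54.
Sum: 729/5 − 243/2 − 54 + 54 = 243/10.
So LHS = 243/10.
∫_0^3 v(x) φ(x) dx = ∫_0^3 (2*x^4 - 6*x^3) dx. Term by term:
  ∫_0^3 2*x^4 dx = 486/5;  ∫_0^3 -6*x^3 dx = -243/2.
Sum: 486/5 − 243/2 = -243/10.
So RHS = -∫_0^3 v(x) φ(x) dx = 243/10.
LHS = RHS, so the identity holds for this test φ.
Moreover u is smooth here and v(x) = u'(x) = -2*x pointwise, so the identity holds for every test function. Hence v is the weak derivative of u.


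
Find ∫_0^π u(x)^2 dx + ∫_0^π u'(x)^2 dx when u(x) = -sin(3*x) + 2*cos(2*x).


||u||_{H^1(0,π)}^2 = -24 + 15*π

u'(x) = -4*sin(2*x) - 3*cos(3*x).
Expand u² and (u')² and integrate term by term on (0, π), using: for integers n ≥ 1, ∫_0^π sin²(nx) dx = ∫_0^π cos²(nx) dx = π/2; for n ≠ n', ∫_0^π sin(nx)sin(n'x) dx = ∫_0^π cos(nx)cos(n'x) dx = 0; and by product-to-sum, ∫_0^π sin(nx)cos(n'x) dx = ½∫_0^π [sin((n+n')x) + sin((n−n')x)] dx, which is 0 when n+n' is even and 2n/(n²−n'²) when n+n' is odd (it need not vanish on (0, π)).
  u² squared terms: (-1)²·∫sin(3x)² dx = 1·π/2 = π/2;  (2)²·∫cos(2x)² dx = 4·π/2 = 2*π.
  u² cross terms: 2·(-1)·(2)·∫sin(3x)·cos(2x) dx = -4·(6/5) = -24/5.
  So ∫_0^π u² dx = π/2 + 2*π − 24/5 = -24/5 + 5*π/2.
  (u')² squared terms: (-4)²·∫sin(2x)² dx = 16·π/2 = 8*π;  (-3)²·∫cos(3x)² dx = 9·π/2 = 9*π/2.
  (u')² cross terms: 2·(-4)·(-3)·∫sin(2x)·cos(3x) dx = 24·(-4/5) = -96/5.
  So ∫_0^π (u')² dx = 8*π + 9*π/2 − 96/5 = -96/5 + 25*π/2.
||u||_{H^1}^2 = (-24/5 + 5*π/2) + (-96/5 + 25*π/2) = -24 + 15*π.


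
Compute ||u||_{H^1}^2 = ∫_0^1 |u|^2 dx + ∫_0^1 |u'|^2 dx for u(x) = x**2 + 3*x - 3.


||u||_{H^1}^2 = 571/30

The H^1 norm (squared) on an interval (0, L) is
  ||u||_{H^1}^2 = ∫_0^L u(x)^2 dx + ∫_0^L u'(x)^2 dx.
Compute u'(x) = 2*x + 3.
Then u(x)^2 = x**4 + 6*x**3 + 3*x**2 - 18*x + 9 and u'(x)^2 = 4*x**2 + 12*x + 9.
Integrate each monomial from 0 to 1 using ∫_0^1 c·x^n dx = c·1^(n+1)/(n+1):
  ∫_0^1 u(x)^2 dx = ∫_0^1 (x^4 + 6*x^3 + 3*x^2 - 18*x + 9) dx. Term by term:
    ∫_0^1 x^4 dx = 1/5;  ∫_0^1 6*x^3 dx = 3/2;  ∫_0^1 3*x^2 dx = 1;
    ∫_0^1 -18*x dx = -9;  ∫_0^1 9 dx = 9.
  Sum: 1/5 + 3/2 + 1 − 9 + 9 = 27/10.
  ∫_0^1 u'(x)^2 dx = ∫_0^1 (4*x^2 + 12*x + 9) dx. Term by term:
    ∫_0^1 4*x^2 dx = 4/3;  ∫_0^1 12*x dx = 6;  ∫_0^1 9 dx = 9.
  Sum: 4/3 + 6 + 9 = 49/3.
Adding: ||u||_{H^1}^2 = 27/10 + 49/3 = 571/30.


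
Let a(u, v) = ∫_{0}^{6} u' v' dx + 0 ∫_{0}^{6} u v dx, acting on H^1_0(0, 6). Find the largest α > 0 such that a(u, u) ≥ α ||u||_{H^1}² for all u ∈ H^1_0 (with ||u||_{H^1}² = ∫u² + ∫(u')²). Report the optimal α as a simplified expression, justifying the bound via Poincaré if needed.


α = π^2/(π^2 + 36)

Coercivity of a(·,·) on H^1_0(0, 6) means a(u, u) ≥ α ||u||_{H^1}² for every u ∈ H^1_0.
The interval has length L = 6, and Poincaré/coercivity depend only on L. Here a(u, u) = ∫(u')² + (0)·∫u².
Here c = 0, so a(u,u) = ∫(u')² alone. The condition a(u,u) ≥ α||u||_{H^1}² reads (1−α)∫(u')² ≥ (α−c)∫u². Any admissible α is ≤ 1 (rapidly oscillating u have ∫u²/∫(u')² → 0), and α = 1 would force 0 ≥ (1−c)∫u², impossible since c < 1; so 1−α > 0. By the sharp Poincaré inequality on H^1_0 of an interval of length L, ∫(u')² ≥ (π/L)²∫u² with equality for the first sine mode sin(π(x−x₀)/L) (x₀ the left endpoint), so the inequality holds for all u iff (1−α)(π/L)² ≥ α − c, i.e. α ≤ ((π/L)² + c)/((π/L)² + 1) = (1 + c(L/π)²)/(1 + (L/π)²). (Direct route, valid since c ≤ 0: Poincaré gives c∫u² ≥ c(L/π)²∫(u')², so a(u,u) ≥ (1 + c(L/π)²)∫(u')², while ||u||_{H^1}² ≤ (1 + (L/π)²)∫(u')²; dividing yields the same α.) With (π/L)² = π^2/36 and c = 0, the largest admissible constant is α = ((π/L)² + c)/((π/L)² + 1).
Simplifying, α = π^2/(π^2 + 36).


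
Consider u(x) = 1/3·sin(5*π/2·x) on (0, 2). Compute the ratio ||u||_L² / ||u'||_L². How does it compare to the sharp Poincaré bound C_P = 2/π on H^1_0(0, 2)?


||u||_L² / ||u'||_L² = 2/(5*π) < C_P = 2/π.

u(x) = 1/3·sin(5*π/2·x), so u'(x) = 5*π*cos(5*π*x/2)/6.
Writing u(x) = A·sin(kπx/L) with A = 1/3 and k = 5, use ∫_0^L sin²(kπx/L) dx = L/2 and ∫_0^L cos²(kπx/L) dx = L/2.
u² = 1/9·sin²(5*π/2·x) and (u')² = 25*π^2/36·cos²(5*π/2·x), and each of sin², cos² integrates to L/2 = 1 over (0, 2).
∫_0^2 u² dx = 1/9, so ||u||_L² = 1/3.
∫_0^2 (u')² dx = 25*π^2/36, so ||u'||_L² = 5*π/6.
Ratio ||u||_L² / ||u'||_L² = 2/(5*π).
Sharp Poincaré constant on H^1_0(0, 2) is C_P = L/π = 2/π, achieved by sin(π/2·x).
This is the k = 5 harmonic; the ratio L/(kπ) is strictly less than C_P = L/π, consistent with the sharp inequality ||u||_L² ≤ C_P ||u'||_L².


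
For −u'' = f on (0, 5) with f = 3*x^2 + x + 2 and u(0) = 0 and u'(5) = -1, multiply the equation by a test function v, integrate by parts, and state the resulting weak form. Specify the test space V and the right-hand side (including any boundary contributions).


V = {v ∈ H^1(0, 5) : v(0) = 0} (test functions vanish at x = 0 where u is specified); weak form: ∫_0^5 u'v' dx = ∫_0^5 (3*x^2 + x + 2) v dx − v(5) for all v ∈ V.

Multiply both sides by a test function v and integrate from 0 to 5:
  ∫_0^5 −u''(x) v(x) dx = ∫_0^5 f(x) v(x) dx.
Integrate the LHS by parts once:
  ∫_0^5 −u'' v dx = −[u'(x) v(x)]_0^5 + ∫_0^5 u'(x) v'(x) dx.
Thus ∫_0^5 u'(x) v'(x) dx = ∫_0^5 f(x) v(x) dx + [u'(x) v(x)]_0^5.
Choose V so that boundary terms are either known or forced to vanish.
Mixed BC: u(0) = 0 (Dirichlet) and u'(5) = -1 (Neumann). Define V = {v ∈ H^1(0, 5) : v(0) = 0}. Then [u' v]_0^5 = u'(5)·v(5) − u'(0)·0 = − v(5).
Weak formulation: find u (satisfying any essential BC) such that ∫_0^5 u'(x) v'(x) dx = ∫_0^5 f v dx − v(5) for all v ∈ V (Dirichlet at 0 absorbed into V; Neumann datum at x = 5 contributes the boundary term).
Substituting f(x) = 3*x^2 + x + 2, the right-hand side is ∫_0^5 (3*x^2 + x + 2) v dx − v(5).


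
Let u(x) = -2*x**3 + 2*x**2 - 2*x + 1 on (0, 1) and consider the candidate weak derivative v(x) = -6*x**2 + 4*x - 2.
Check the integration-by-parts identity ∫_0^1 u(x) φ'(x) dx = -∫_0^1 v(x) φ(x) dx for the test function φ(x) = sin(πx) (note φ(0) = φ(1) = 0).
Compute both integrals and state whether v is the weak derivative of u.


LHS = -24/π^3 + 6/π, RHS = -24/π^3 + 6/π. Yes, v = u' weakly.

u(x) = -2*x**3 + 2*x**2 - 2*x + 1, classical derivative u'(x) = -6*x**2 + 4*x - 2.
φ(x) = sin(πx), so φ'(x) = π*cos(π*x).
Note φ(0) = φ(1) = 0, so the boundary term u·φ vanishes.
LHS = ∫_0^1 u(x) φ'(x) dx = ∫_0^1 (-2*π*x^3*cos(π*x) + 2*π*x^2*cos(π*x) - 2*π*x*cos(π*x) + π*cos(π*x)) dx. Term by term:
  ∫_0^1 π*cos(π*x) dx = 0;  ∫_0^1 -2*π*x*cos(π*x) dx = 4/π;  ∫_0^1 -2*π*x^3*cos(π*x) dx = -24/π^3 + 6/π;
  ∫_0^1 2*π*x^2*cos(π*x) dx = -4/π.
Sum: 0 + 4/π + -24/π^3 + 6/π − 4/π = -24/π^3 + 6/π.
So LHS = -24/π^3 + 6/π.
∫_0^1 v(x) φ(x) dx = ∫_0^1 (-6*x^2*sin(π*x) + 4*x*sin(π*x) - 2*sin(π*x)) dx. Term by term:
  ∫_0^1 -2*sin(π*x) dx = -4/π;  ∫_0^1 -6*x^2*sin(π*x) dx = -6/π + 24/π^3;  ∫_0^1 4*x*sin(π*x) dx = 4/π.
Sum: -4/π + -6/π + 24/π^3 + 4/π = -6/π + 24/π^3.
So RHS = -∫_0^1 v(x) φ(x) dx = -24/π^3 + 6/π.
LHS = RHS, so the identity holds for this test φ.
Moreover u is smooth here and v(x) = u'(x) = -6*x**2 + 4*x - 2 pointwise, so the identity holds for every test function. Hence v is the weak derivative of u.


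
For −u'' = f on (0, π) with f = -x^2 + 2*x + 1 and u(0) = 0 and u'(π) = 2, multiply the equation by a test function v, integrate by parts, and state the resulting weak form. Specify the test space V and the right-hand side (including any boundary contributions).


V = {v ∈ H^1(0, π) : v(0) = 0} (test functions vanish at x = 0 where u is specified); weak form: ∫_0^π u'v' dx = ∫_0^π (-x^2 + 2*x + 1) v dx + 2·v(π) for all v ∈ V.

Multiply both sides by a test function v and integrate from 0 to π:
  ∫_0^π −u''(x) v(x) dx = ∫_0^π f(x) v(x) dx.
Integrate the LHS by parts once:
  ∫_0^π −u'' v dx = −[u'(x) v(x)]_0^π + ∫_0^π u'(x) v'(x) dx.
Thus ∫_0^π u'(x) v'(x) dx = ∫_0^π f(x) v(x) dx + [u'(x) v(x)]_0^π.
Choose V so that boundary terms are either known or forced to vanish.
Mixed BC: u(0) = 0 (Dirichlet) and u'(π) = 2 (Neumann). Define V = {v ∈ H^1(0, π) : v(0) = 0}. Then [u' v]_0^π = u'(π)·v(π) − u'(0)·0 = 2·v(π).
Weak formulation: find u (satisfying any essential BC) such that ∫_0^π u'(x) v'(x) dx = ∫_0^π f v dx + 2·v(π) for all v ∈ V (Dirichlet at 0 absorbed into V; Neumann datum at x = π contributes the boundary term).
Substituting f(x) = -x^2 + 2*x + 1, the right-hand side is ∫_0^π (-x^2 + 2*x + 1) v dx + 2·v(π).


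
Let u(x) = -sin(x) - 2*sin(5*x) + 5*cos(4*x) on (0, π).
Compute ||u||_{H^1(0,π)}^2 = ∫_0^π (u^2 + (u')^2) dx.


||u||_{H^1(0,π)}^2 = -3196/9 + 531*π/2

u'(x) = -20*sin(4*x) - cos(x) - 10*cos(5*x).
Expand u² and (u')² and integrate term by term on (0, π), using: for integers n ≥ 1, ∫_0^π sin²(nx) dx = ∫_0^π cos²(nx) dx = π/2; for n ≠ n', ∫_0^π sin(nx)sin(n'x) dx = ∫_0^π cos(nx)cos(n'x) dx = 0; and by product-to-sum, ∫_0^π sin(nx)cos(n'x) dx = ½∫_0^π [sin((n+n')x) + sin((n−n')x)] dx, which is 0 when n+n' is even and 2n/(n²−n'²) when n+n' is odd (it need not vanish on (0, π)).
  u² squared terms: (-1)²·∫sin(x)² dx = 1·π/2 = π/2;  (-2)²·∫sin(5x)² dx = 4·π/2 = 2*π;  (5)²·∫cos(4x)² dx = 25·π/2 = 25*π/2.
  u² cross terms: 2·(-1)·(-2)·∫sin(x)·sin(5x) dx = 4·(0) = 0;  2·(-1)·(5)·∫sin(x)·cos(4x) dx = -10·(-2/15) = 4/3;  2·(-2)·(5)·∫sin(5x)·cos(4x) dx = -20·(10/9) = -200/9.
  So ∫_0^π u² dx = π/2 + 2*π + 25*π/2 + 0 + 4/3 − 200/9 = -188/9 + 15*π.
  (u')² squared terms: (-1)²·∫cos(x)² dx = 1·π/2 = π/2;  (-20)²·∫sin(4x)² dx = 400·π/2 = 200*π;  (-10)²·∫cos(5x)² dx = 100·π/2 = 50*π.
  (u')² cross terms: 2·(-1)·(-20)·∫cos(x)·sin(4x) dx = 40·(8/15) = 64/3;  2·(-1)·(-10)·∫cos(x)·cos(5x) dx = 20·(0) = 0;  2·(-20)·(-10)·∫sin(4x)·cos(5x) dx = 400·(-8/9) = -3200/9.
  So ∫_0^π (u')² dx = π/2 + 200*π + 50*π + 64/3 + 0 − 3200/9 = -3008/9 + 501*π/2.
||u||_{H^1}^2 = (-188/9 + 15*π) + (-3008/9 + 501*π/2) = -3196/9 + 531*π/2.


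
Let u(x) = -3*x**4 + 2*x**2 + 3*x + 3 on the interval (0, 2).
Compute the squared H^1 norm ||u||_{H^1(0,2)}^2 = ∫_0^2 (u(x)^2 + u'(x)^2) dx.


||u||_{H^1}^2 = 42176/21

The H^1 norm (squared) on an interval (0, L) is
  ||u||_{H^1}^2 = ∫_0^L u(x)^2 dx + ∫_0^L u'(x)^2 dx.
Compute u'(x) = -12*x**3 + 4*x + 3.
Then u(x)^2 = 9*x**8 - 12*x**6 - 18*x**5 - 14*x**4 + 12*x**3 + 21*x**2 + 18*x + 9 and u'(x)^2 = 144*x**6 - 96*x**4 - 72*x**3 + 16*x**2 + 24*x + 9.
Integrate each monomial from 0 to 2 using ∫_0^2 c·x^n dx = c·2^(n+1)/(n+1):
  ∫_0^2 u(x)^2 dx = ∫_0^2 (9*x^8 - 12*x^6 - 18*x^5 - 14*x^4 + 12*x^3 + 21*x^2 + 18*x + 9) dx. Term by term:
    ∫_0^2 9*x^8 dx = 512;  ∫_0^2 -12*x^6 dx = -1536/7;  ∫_0^2 -18*x^5 dx = -192;
    ∫_0^2 -14*x^4 dx = -448/5;  ∫_0^2 12*x^3 dx = 48;  ∫_0^2 21*x^2 dx = 56;
    ∫_0^2 18*x dx = 36;  ∫_0^2 9 dx = 18.
  Sum: 512 − 1536/7 − 192 − 448/5 + 48 + 56 + 36 + 18 = 5914/35.
  ∫_0^2 u'(x)^2 dx = ∫_0^2 (144*x^6 - 96*x^4 - 72*x^3 + 16*x^2 + 24*x + 9) dx. Term by term:
    ∫_0^2 144*x^6 dx = 18432/7;  ∫_0^2 -96*x^4 dx = -3072/5;  ∫_0^2 -72*x^3 dx = -288;
    ∫_0^2 16*x^2 dx = 128/3;  ∫_0^2 24*x dx = 48;  ∫_0^2 9 dx = 18.
  Sum: 18432/7 − 3072/5 − 288 + 128/3 + 48 + 18 = 193138/105.
Adding: ||u||_{H^1}^2 = 5914/35 + 193138/105 = 42176/21.


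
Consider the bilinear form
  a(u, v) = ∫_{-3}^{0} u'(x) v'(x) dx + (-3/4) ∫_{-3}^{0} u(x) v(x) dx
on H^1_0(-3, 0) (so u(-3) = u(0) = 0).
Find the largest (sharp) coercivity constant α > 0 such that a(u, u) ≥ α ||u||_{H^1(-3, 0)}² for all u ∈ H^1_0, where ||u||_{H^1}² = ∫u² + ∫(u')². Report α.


α = (-27/4 + π^2)/(9 + π^2)

Coercivity of a(·,·) on H^1_0(-3, 0) means a(u, u) ≥ α ||u||_{H^1}² for every u ∈ H^1_0.
The interval has length L = 3, and Poincaré/coercivity depend only on L. Here a(u, u) = ∫(u')² + (-3/4)·∫u².
Here c = -3/4 < 0 with |c| < (π/L)² = π^2/9, so coercivity still holds. The condition a(u,u) ≥ α||u||_{H^1}² reads (1−α)∫(u')² ≥ (α−c)∫u². Any admissible α is ≤ 1 (rapidly oscillating u have ∫u²/∫(u')² → 0), and α = 1 would force 0 ≥ (1−c)∫u², impossible since c < 1; so 1−α > 0. By the sharp Poincaré inequality on H^1_0 of an interval of length L, ∫(u')² ≥ (π/L)²∫u² with equality for the first sine mode sin(π(x−x₀)/L) (x₀ the left endpoint), so the inequality holds for all u iff (1−α)(π/L)² ≥ α − c, i.e. α ≤ ((π/L)² + c)/((π/L)² + 1) = (1 + c(L/π)²)/(1 + (L/π)²). (Direct route, valid since c ≤ 0: Poincaré gives c∫u² ≥ c(L/π)²∫(u')², so a(u,u) ≥ (1 + c(L/π)²)∫(u')², while ||u||_{H^1}² ≤ (1 + (L/π)²)∫(u')²; dividing yields the same α.) With (π/L)² = π^2/9 and c = -3/4, the largest admissible constant is α = ((π/L)² + c)/((π/L)² + 1).
Simplifying, α = (-27/4 + π^2)/(9 + π^2).


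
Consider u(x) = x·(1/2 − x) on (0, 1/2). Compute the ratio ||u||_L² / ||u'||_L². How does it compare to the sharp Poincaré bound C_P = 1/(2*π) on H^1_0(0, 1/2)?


||u||_L² / ||u'||_L² = sqrt(10)/20 < C_P = 1/(2*π).

u(x) = x·(1/2 − x), so u'(x) = 1/2 - 2*x.
u(x) = x·(1/2 − x) vanishes at x = 0 and x = 1/2, so u ∈ H^1_0(0, 1/2). Differentiate via the product rule and integrate the resulting polynomials term by term.
  ∫_0^1/2 u² dx = ∫_0^1/2 (x^4 - x^3 + x^2/4) dx. Term by term:
    ∫_0^1/2 x^4 dx = 1/160;  ∫_0^1/2 -x^3 dx = -1/64;  ∫_0^1/2 x^2/4 dx = 1/96.
  Sum: 1/160 − 1/64 + 1/96 = 1/960.
  ∫_0^1/2 (u')² dx = ∫_0^1/2 (4*x^2 - 2*x + 1/4) dx. Term by term:
    ∫_0^1/2 4*x^2 dx = 1/6;  ∫_0^1/2 -2*x dx = -1/4;  ∫_0^1/2 1/4 dx = 1/8.
  Sum: 1/6 − 1/4 + 1/8 = 1/24.
∫_0^1/2 u² dx = 1/960, so ||u||_L² = sqrt(15)/120.
∫_0^1/2 (u')² dx = 1/24, so ||u'||_L² = sqrt(6)/12.
Ratio ||u||_L² / ||u'||_L² = sqrt(10)/20.
Sharp Poincaré constant on H^1_0(0, 1/2) is C_P = L/π = 1/(2*π), achieved by sin(2*π·x).
A polynomial bump cannot attain the sharp Poincaré constant (only the first sine eigenfunction does), so the ratio is strictly less than C_P, consistent with ||u||_L² ≤ C_P ||u'||_L².


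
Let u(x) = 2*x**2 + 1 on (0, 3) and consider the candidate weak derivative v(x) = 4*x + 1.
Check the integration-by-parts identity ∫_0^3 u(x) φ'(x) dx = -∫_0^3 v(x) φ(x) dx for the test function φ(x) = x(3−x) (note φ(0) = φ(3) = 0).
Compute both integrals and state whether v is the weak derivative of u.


LHS = -27, RHS = -63/2. No, v is not the weak derivative of u.

u(x) = 2*x**2 + 1, classical derivative u'(x) = 4*x.
φ(x) = x(3−x), so φ'(x) = 3 - 2*x.
Note φ(0) = φ(3) = 0, so the boundary term u·φ vanishes.
LHS = ∫_0^3 u(x) φ'(x) dx = ∫_0^3 (-4*x^3 + 6*x^2 - 2*x + 3) dx. Term by term:
  ∫_0^3 -4*x^3 dx = -81;  ∫_0^3 6*x^2 dx = 54;  ∫_0^3 -2*x dx = -9;
  ∫_0^3 3 dx = 9.
Sum: -81 + 54 − 9 + 9 = -27.
So LHS = -27.
∫_0^3 v(x) φ(x) dx = ∫_0^3 (-4*x^3 + 11*x^2 + 3*x) dx. Term by term:
  ∫_0^3 -4*x^3 dx = -81;  ∫_0^3 11*x^2 dx = 99;  ∫_0^3 3*x dx = 27/2.
Sum: -81 + 99 + 27/2 = 63/2.
So RHS = -∫_0^3 v(x) φ(x) dx = -63/2.
LHS − RHS = 9/2 ≠ 0, so the identity fails.
(For a valid weak derivative the identity must hold for EVERY test function, in particular this one. The failure shows v is NOT the weak derivative of u.)
Correct weak derivative would be u'(x) = 4*x.


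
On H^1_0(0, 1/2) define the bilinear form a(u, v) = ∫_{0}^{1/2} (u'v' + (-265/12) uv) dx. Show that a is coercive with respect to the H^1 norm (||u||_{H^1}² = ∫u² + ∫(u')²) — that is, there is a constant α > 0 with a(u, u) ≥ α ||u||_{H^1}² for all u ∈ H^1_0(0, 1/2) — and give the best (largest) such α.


α = (-265 + 48*π^2)/(12*(1 + 4*π^2))

Coercivity of a(·,·) on H^1_0(0, 1/2) means a(u, u) ≥ α ||u||_{H^1}² for every u ∈ H^1_0.
The interval has length L = 1/2, and Poincaré/coercivity depend only on L. Here a(u, u) = ∫(u')² + (-265/12)·∫u².
Here c = -265/12 < 0 with |c| < (π/L)² = 4*π^2, so coercivity still holds. The condition a(u,u) ≥ α||u||_{H^1}² reads (1−α)∫(u')² ≥ (α−c)∫u². Any admissible α is ≤ 1 (rapidly oscillating u have ∫u²/∫(u')² → 0), and α = 1 would force 0 ≥ (1−c)∫u², impossible since c < 1; so 1−α > 0. By the sharp Poincaré inequality on H^1_0 of an interval of length L, ∫(u')² ≥ (π/L)²∫u² with equality for the first sine mode sin(π(x−x₀)/L) (x₀ the left endpoint), so the inequality holds for all u iff (1−α)(π/L)² ≥ α − c, i.e. α ≤ ((π/L)² + c)/((π/L)² + 1) = (1 + c(L/π)²)/(1 + (L/π)²). (Direct route, valid since c ≤ 0: Poincaré gives c∫u² ≥ c(L/π)²∫(u')², so a(u,u) ≥ (1 + c(L/π)²)∫(u')², while ||u||_{H^1}² ≤ (1 + (L/π)²)∫(u')²; dividing yields the same α.) With (π/L)² = 4*π^2 and c = -265/12, the largest admissible constant is α = ((π/L)² + c)/((π/L)² + 1).
Simplifying, α = (-265 + 48*π^2)/(12*(1 + 4*π^2)).


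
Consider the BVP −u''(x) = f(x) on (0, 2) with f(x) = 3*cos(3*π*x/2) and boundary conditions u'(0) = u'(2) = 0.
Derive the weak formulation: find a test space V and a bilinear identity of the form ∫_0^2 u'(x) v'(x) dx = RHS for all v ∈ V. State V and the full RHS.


V = H^1(0, 2) (no boundary constraint on v; u is determined up to an additive constant); weak form: ∫_0^2 u'v' dx = ∫_0^2 (3*cos(3*π*x/2)) v dx for all v ∈ V.

Multiply both sides by a test function v and integrate from 0 to 2:
  ∫_0^2 −u''(x) v(x) dx = ∫_0^2 f(x) v(x) dx.
Integrate the LHS by parts once:
  ∫_0^2 −u'' v dx = −[u'(x) v(x)]_0^2 + ∫_0^2 u'(x) v'(x) dx.
Thus ∫_0^2 u'(x) v'(x) dx = ∫_0^2 f(x) v(x) dx + [u'(x) v(x)]_0^2.
Choose V so that boundary terms are either known or forced to vanish.
u has homogeneous Neumann: u'(0) = u'(2) = 0. So [u' v]_0^2 = 0·v(2) − 0·v(0) = 0 for any v; take V = H^1(0, 2).
Weak formulation: find u (satisfying any essential BC) such that ∫_0^2 u'(x) v'(x) dx = ∫_0^2 f v dx for all v ∈ V (homogeneous Neumann, so boundary terms vanish).
Substituting f(x) = 3*cos(3*π*x/2), the right-hand side is ∫_0^2 (3*cos(3*π*x/2)) v dx.
Compatibility check (pure Neumann): taking v ≡ 1 ∈ V gives 0 = ∫_0^2 f dx + (0) − (0), i.e. ∫_0^2 f dx must equal u'(0) − u'(2) = 0. Indeed ∫_0^2 (3*cos(3*π*x/2)) dx = 0, so the data are compatible. The solution is then unique only up to an additive constant (fix it e.g. by requiring ∫_0^2 u dx = 0).


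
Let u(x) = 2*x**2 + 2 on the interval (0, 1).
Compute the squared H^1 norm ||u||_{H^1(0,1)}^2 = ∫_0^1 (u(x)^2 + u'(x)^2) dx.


||u||_{H^1}^2 = 64/5

The H^1 norm (squared) on an interval (0, L) is
  ||u||_{H^1}^2 = ∫_0^L u(x)^2 dx + ∫_0^L u'(x)^2 dx.
Compute u'(x) = 4*x.
Then u(x)^2 = 4*x**4 + 8*x**2 + 4 and u'(x)^2 = 16*x**2.
Integrate each monomial from 0 to 1 using ∫_0^1 c·x^n dx = c·1^(n+1)/(n+1):
  ∫_0^1 u(x)^2 dx = ∫_0^1 (4*x^4 + 8*x^2 + 4) dx. Term by term:
    ∫_0^1 4*x^4 dx = 4/5;  ∫_0^1 8*x^2 dx = 8/3;  ∫_0^1 4 dx = 4.
  Sum: 4/5 + 8/3 + 4 = 112/15.
  ∫_0^1 u'(x)^2 dx = ∫_0^1 (16*x^2) dx. Term by term:
    ∫_0^1 16*x^2 dx = 16/3.
Adding: ||u||_{H^1}^2 = 112/15 + 16/3 = 64/5.


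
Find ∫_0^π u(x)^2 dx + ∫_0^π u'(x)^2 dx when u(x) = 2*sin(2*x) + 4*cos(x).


||u||_{H^1(0,π)}^2 = 128/3 + 26*π

u'(x) = -4*sin(x) + 4*cos(2*x).
Expand u² and (u')² and integrate term by term on (0, π), using: for integers n ≥ 1, ∫_0^π sin²(nx) dx = ∫_0^π cos²(nx) dx = π/2; for n ≠ n', ∫_0^π sin(nx)sin(n'x) dx = ∫_0^π cos(nx)cos(n'x) dx = 0; and by product-to-sum, ∫_0^π sin(nx)cos(n'x) dx = ½∫_0^π [sin((n+n')x) + sin((n−n')x)] dx, which is 0 when n+n' is even and 2n/(n²−n'²) when n+n' is odd (it need not vanish on (0, π)).
  u² squared terms: (2)²·∫sin(2x)² dx = 4·π/2 = 2*π;  (4)²·∫cos(x)² dx = 16·π/2 = 8*π.
  u² cross terms: 2·(2)·(4)·∫sin(2x)·cos(x) dx = 16·(4/3) = 64/3.
  So ∫_0^π u² dx = 2*π + 8*π + 64/3 = 64/3 + 10*π.
  (u')² squared terms: (-4)²·∫sin(x)² dx = 16·π/2 = 8*π;  (4)²·∫cos(2x)² dx = 16·π/2 = 8*π.
  (u')² cross terms: 2·(-4)·(4)·∫sin(x)·cos(2x) dx = -32·(-2/3) = 64/3.
  So ∫_0^π (u')² dx = 8*π + 8*π + 64/3 = 64/3 + 16*π.
||u||_{H^1}^2 = (64/3 + 10*π) + (64/3 + 16*π) = 128/3 + 26*π.


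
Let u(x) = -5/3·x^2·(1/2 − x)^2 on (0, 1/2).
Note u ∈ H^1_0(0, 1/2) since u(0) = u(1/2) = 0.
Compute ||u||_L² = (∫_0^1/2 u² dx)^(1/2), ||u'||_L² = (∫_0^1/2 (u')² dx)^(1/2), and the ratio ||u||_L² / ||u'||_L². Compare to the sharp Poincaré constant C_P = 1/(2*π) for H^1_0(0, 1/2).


||u||_L² / ||u'||_L² = sqrt(3)/12 < C_P = 1/(2*π).

u(x) = -5/3·x^2·(1/2 − x)^2, so u'(x) = 5*x*(-8*x^2 + 6*x - 1)/6.
u(x) = -5/3·x^2·(1/2 − x)^2 vanishes at x = 0 and x = 1/2, so u ∈ H^1_0(0, 1/2). Differentiate via the product rule and integrate the resulting polynomials term by term.
  ∫_0^1/2 u² dx = ∫_0^1/2 (25*x^8/9 - 50*x^7/9 + 25*x^6/6 - 25*x^5/18 + 25*x^4/144) dx. Term by term:
    ∫_0^1/2 25*x^8/9 dx = 25/41472;  ∫_0^1/2 -50*x^7/9 dx = -25/9216;  ∫_0^1/2 25*x^6/6 dx = 25/5376;
    ∫_0^1/2 -25*x^5/18 dx = -25/6912;  ∫_0^1/2 25*x^4/144 dx = 5/4608.
  Sum: 25/41472 − 25/9216 + 25/5376 − 25/6912 + 5/4608 = 5/580608.
  ∫_0^1/2 (u')² dx = ∫_0^1/2 (400*x^6/9 - 200*x^5/3 + 325*x^4/9 - 25*x^3/3 + 25*x^2/36) dx. Term by term:
    ∫_0^1/2 400*x^6/9 dx = 25/504;  ∫_0^1/2 -200*x^5/3 dx = -25/144;  ∫_0^1/2 325*x^4/9 dx = 65/288;
    ∫_0^1/2 -25*x^3/3 dx = -25/192;  ∫_0^1/2 25*x^2/36 dx = 25/864.
  Sum: 25/504 − 25/144 + 65/288 − 25/192 + 25/864 = 5/12096.
∫_0^1/2 u² dx = 5/580608, so ||u||_L² = sqrt(35)/2016.
∫_0^1/2 (u')² dx = 5/12096, so ||u'||_L² = sqrt(105)/504.
Ratio ||u||_L² / ||u'||_L² = sqrt(3)/12.
Sharp Poincaré constant on H^1_0(0, 1/2) is C_P = L/π = 1/(2*π), achieved by sin(2*π·x).
A polynomial bump cannot attain the sharp Poincaré constant (only the first sine eigenfunction does), so the ratio is strictly less than C_P, consistent with ||u||_L² ≤ C_P ||u'||_L².


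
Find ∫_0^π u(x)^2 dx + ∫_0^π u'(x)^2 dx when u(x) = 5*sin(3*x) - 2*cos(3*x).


||u||_{H^1(0,π)}^2 = 145*π

u'(x) = 6*sin(3*x) + 15*cos(3*x).
Expand u² and (u')² and integrate term by term on (0, π), using: for integers n ≥ 1, ∫_0^π sin²(nx) dx = ∫_0^π cos²(nx) dx = π/2; for n ≠ n', ∫_0^π sin(nx)sin(n'x) dx = ∫_0^π cos(nx)cos(n'x) dx = 0; and by product-to-sum, ∫_0^π sin(nx)cos(n'x) dx = ½∫_0^π [sin((n+n')x) + sin((n−n')x)] dx, which is 0 when n+n' is even and 2n/(n²−n'²) when n+n' is odd (it need not vanish on (0, π)).
  u² squared terms: (-2)²·∫cos(3x)² dx = 4·π/2 = 2*π;  (5)²·∫sin(3x)² dx = 25·π/2 = 25*π/2.
  u² cross terms: 2·(-2)·(5)·∫cos(3x)·sin(3x) dx = -20·(0) = 0.
  So ∫_0^π u² dx = 2*π + 25*π/2 + 0 = 29*π/2.
  (u')² squared terms: (6)²·∫sin(3x)² dx = 36·π/2 = 18*π;  (15)²·∫cos(3x)² dx = 225·π/2 = 225*π/2.
  (u')² cross terms: 2·(6)·(15)·∫sin(3x)·cos(3x) dx = 180·(0) = 0.
  So ∫_0^π (u')² dx = 18*π + 225*π/2 + 0 = 261*π/2.
||u||_{H^1}^2 = (29*π/2) + (261*π/2) = 145*π.


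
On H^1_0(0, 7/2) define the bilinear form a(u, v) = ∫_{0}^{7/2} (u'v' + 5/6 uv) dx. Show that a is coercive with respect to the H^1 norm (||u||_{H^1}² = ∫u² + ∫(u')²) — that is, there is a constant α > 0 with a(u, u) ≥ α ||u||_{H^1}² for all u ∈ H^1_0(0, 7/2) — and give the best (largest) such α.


α = (24*π^2 + 245)/(6*(4*π^2 + 49))

Coercivity of a(·,·) on H^1_0(0, 7/2) means a(u, u) ≥ α ||u||_{H^1}² for every u ∈ H^1_0.
The interval has length L = 7/2, and Poincaré/coercivity depend only on L. Here a(u, u) = ∫(u')² + (5/6)·∫u².
Here 0 < c = 5/6 < 1. The condition a(u,u) ≥ α||u||_{H^1}² reads (1−α)∫(u')² ≥ (α−c)∫u². Any admissible α is ≤ 1 (rapidly oscillating u have ∫u²/∫(u')² → 0), and α = 1 would force 0 ≥ (1−c)∫u², impossible since c < 1; so 1−α > 0. By the sharp Poincaré inequality on H^1_0 of an interval of length L, ∫(u')² ≥ (π/L)²∫u² with equality for the first sine mode sin(π(x−x₀)/L) (x₀ the left endpoint), so the inequality holds for all u iff (1−α)(π/L)² ≥ α − c, i.e. α ≤ ((π/L)² + c)/((π/L)² + 1) = (1 + c(L/π)²)/(1 + (L/π)²). With (π/L)² = 4*π^2/49 and c = 5/6, the largest admissible constant is α = ((π/L)² + c)/((π/L)² + 1).
Simplifying, α = (24*π^2 + 245)/(6*(4*π^2 + 49)).


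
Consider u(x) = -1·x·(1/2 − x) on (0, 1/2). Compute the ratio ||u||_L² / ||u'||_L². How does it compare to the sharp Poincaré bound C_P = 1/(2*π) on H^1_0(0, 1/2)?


||u||_L² / ||u'||_L² = sqrt(10)/20 < C_P = 1/(2*π).

u(x) = -1·x·(1/2 − x), so u'(x) = 2*x - 1/2.
u(x) = -1·x·(1/2 − x) vanishes at x = 0 and x = 1/2, so u ∈ H^1_0(0, 1/2). Differentiate via the product rule and integrate the resulting polynomials term by term.
  ∫_0^1/2 u² dx = ∫_0^1/2 (x^4 - x^3 + x^2/4) dx. Term by term:
    ∫_0^1/2 x^4 dx = 1/160;  ∫_0^1/2 -x^3 dx = -1/64;  ∫_0^1/2 x^2/4 dx = 1/96.
  Sum: 1/160 − 1/64 + 1/96 = 1/960.
  ∫_0^1/2 (u')² dx = ∫_0^1/2 (4*x^2 - 2*x + 1/4) dx. Term by term:
    ∫_0^1/2 4*x^2 dx = 1/6;  ∫_0^1/2 -2*x dx = -1/4;  ∫_0^1/2 1/4 dx = 1/8.
  Sum: 1/6 − 1/4 + 1/8 = 1/24.
∫_0^1/2 u² dx = 1/960, so ||u||_L² = sqrt(15)/120.
∫_0^1/2 (u')² dx = 1/24, so ||u'||_L² = sqrt(6)/12.
Ratio ||u||_L² / ||u'||_L² = sqrt(10)/20.
Sharp Poincaré constant on H^1_0(0, 1/2) is C_P = L/π = 1/(2*π), achieved by sin(2*π·x).
A polynomial bump cannot attain the sharp Poincaré constant (only the first sine eigenfunction does), so the ratio is strictly less than C_P, consistent with ||u||_L² ≤ C_P ||u'||_L².


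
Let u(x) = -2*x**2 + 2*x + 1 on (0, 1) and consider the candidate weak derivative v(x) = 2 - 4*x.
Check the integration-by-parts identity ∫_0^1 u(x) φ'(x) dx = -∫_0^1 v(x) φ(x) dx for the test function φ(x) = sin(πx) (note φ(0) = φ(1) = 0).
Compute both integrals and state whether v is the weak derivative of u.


LHS = 0, RHS = 0. Yes, v = u' weakly.

u(x) = -2*x**2 + 2*x + 1, classical derivative u'(x) = 2 - 4*x.
φ(x) = sin(πx), so φ'(x) = π*cos(π*x).
Note φ(0) = φ(1) = 0, so the boundary term u·φ vanishes.
LHS = ∫_0^1 u(x) φ'(x) dx = ∫_0^1 (-2*π*x^2*cos(π*x) + 2*π*x*cos(π*x) + π*cos(π*x)) dx. Term by term:
  ∫_0^1 π*cos(π*x) dx = 0;  ∫_0^1 -2*π*x^2*cos(π*x) dx = 4/π;  ∫_0^1 2*π*x*cos(π*x) dx = -4/π.
Sum: 0 + 4/π − 4/π = 0.
So LHS = 0.
∫_0^1 v(x) φ(x) dx = ∫_0^1 (-4*x*sin(π*x) + 2*sin(π*x)) dx. Term by term:
  ∫_0^1 2*sin(π*x) dx = 4/π;  ∫_0^1 -4*x*sin(π*x) dx = -4/π.
Sum: 4/π − 4/π = 0.
So RHS = -∫_0^1 v(x) φ(x) dx = 0.
LHS = RHS, so the identity holds for this test φ.
Moreover u is smooth here and v(x) = u'(x) = 2 - 4*x pointwise, so the identity holds for every test function. Hence v is the weak derivative of u.


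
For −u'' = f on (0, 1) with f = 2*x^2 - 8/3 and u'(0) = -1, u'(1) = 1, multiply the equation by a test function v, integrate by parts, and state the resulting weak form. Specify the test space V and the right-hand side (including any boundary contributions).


V = H^1(0, 1) (v unrestricted at boundary; u is determined up to an additive constant); weak form: ∫_0^1 u'v' dx = ∫_0^1 (2*x^2 - 8/3) v dx + v(1) + v(0) for all v ∈ V.

Multiply both sides by a test function v and integrate from 0 to 1:
  ∫_0^1 −u''(x) v(x) dx = ∫_0^1 f(x) v(x) dx.
Integrate the LHS by parts once:
  ∫_0^1 −u'' v dx = −[u'(x) v(x)]_0^1 + ∫_0^1 u'(x) v'(x) dx.
Thus ∫_0^1 u'(x) v'(x) dx = ∫_0^1 f(x) v(x) dx + [u'(x) v(x)]_0^1.
Choose V so that boundary terms are either known or forced to vanish.
u has inhomogeneous Neumann u'(0) = -1, u'(1) = 1. [u' v]_0^1 = (1)·v(1) − (-1)·v(0) = v(1) + v(0). Take V = H^1(0, 1); boundary term becomes part of RHS.
Weak formulation: find u (satisfying any essential BC) such that ∫_0^1 u'(x) v'(x) dx = ∫_0^1 f v dx + v(1) + v(0) for all v ∈ V (Neumann data are natural BCs: they enter the RHS as boundary terms).
Substituting f(x) = 2*x^2 - 8/3, the right-hand side is ∫_0^1 (2*x^2 - 8/3) v dx + v(1) + v(0).
Compatibility check (pure Neumann): taking v ≡ 1 ∈ V gives 0 = ∫_0^1 f dx + (1) − (-1), i.e. ∫_0^1 f dx must equal u'(0) − u'(1) = -2. Indeed ∫_0^1 (2*x^2 - 8/3) dx = -2, so the data are compatible. The solution is then unique only up to an additive constant (fix it e.g. by requiring ∫_0^1 u dx = 0).


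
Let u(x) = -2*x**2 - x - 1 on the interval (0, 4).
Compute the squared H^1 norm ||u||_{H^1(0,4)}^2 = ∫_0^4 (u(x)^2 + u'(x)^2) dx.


||u||_{H^1}^2 = 8056/5

The H^1 norm (squared) on an interval (0, L) is
  ||u||_{H^1}^2 = ∫_0^L u(x)^2 dx + ∫_0^L u'(x)^2 dx.
Compute u'(x) = -4*x - 1.
Then u(x)^2 = 4*x**4 + 4*x**3 + 5*x**2 + 2*x + 1 and u'(x)^2 = 16*x**2 + 8*x + 1.
Integrate each monomial from 0 to 4 using ∫_0^4 c·x^n dx = c·4^(n+1)/(n+1):
  ∫_0^4 u(x)^2 dx = ∫_0^4 (4*x^4 + 4*x^3 + 5*x^2 + 2*x + 1) dx. Term by term:
    ∫_0^4 4*x^4 dx = 4096/5;  ∫_0^4 4*x^3 dx = 256;  ∫_0^4 5*x^2 dx = 320/3;
    ∫_0^4 2*x dx = 16;  ∫_0^4 1 dx = 4.
  Sum: 4096/5 + 256 + 320/3 + 16 + 4 = 18028/15.
  ∫_0^4 u'(x)^2 dx = ∫_0^4 (16*x^2 + 8*x + 1) dx. Term by term:
    ∫_0^4 16*x^2 dx = 1024/3;  ∫_0^4 8*x dx = 64;  ∫_0^4 1 dx = 4.
  Sum: 1024/3 + 64 + 4 = 1228/3.
Adding: ||u||_{H^1}^2 = 18028/15 + 1228/3 = 8056/5.


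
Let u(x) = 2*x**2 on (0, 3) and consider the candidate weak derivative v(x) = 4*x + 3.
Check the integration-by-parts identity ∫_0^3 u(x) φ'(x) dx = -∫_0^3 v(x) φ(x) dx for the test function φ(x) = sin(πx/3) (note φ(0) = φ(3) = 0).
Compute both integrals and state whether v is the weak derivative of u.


LHS = -36/π, RHS = -54/π. No, v is not the weak derivative of u.

u(x) = 2*x**2, classical derivative u'(x) = 4*x.
φ(x) = sin(πx/3), so φ'(x) = π*cos(π*x/3)/3.
Note φ(0) = φ(3) = 0, so the boundary term u·φ vanishes.
LHS = ∫_0^3 u(x) φ'(x) dx = ∫_0^3 (2*π*x^2*cos(π*x/3)/3) dx. Term by term:
  ∫_0^3 2*π*x^2*cos(π*x/3)/3 dx = -36/π.
So LHS = -36/π.
∫_0^3 v(x) φ(x) dx = ∫_0^3 (4*x*sin(π*x/3) + 3*sin(π*x/3)) dx. Term by term:
  ∫_0^3 3*sin(π*x/3) dx = 18/π;  ∫_0^3 4*x*sin(π*x/3) dx = 36/π.
Sum: 18/π + 36/π = 54/π.
So RHS = -∫_0^3 v(x) φ(x) dx = -54/π.
LHS − RHS = 18/π ≠ 0, so the identity fails.
(For a valid weak derivative the identity must hold for EVERY test function, in particular this one. The failure shows v is NOT the weak derivative of u.)
Correct weak derivative would be u'(x) = 4*x.
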